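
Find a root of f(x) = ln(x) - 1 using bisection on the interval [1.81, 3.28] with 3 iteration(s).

f(x) = ln(x) - 1
Initial interval: [1.81, 3.28]

Iteration 1:
  c_1 = (1.810000 + 3.280000)/2 = 2.545000
  f(c_1) = f(2.545000) = -0.065869
  f(a) × f(c) ≥ 0, new interval: [2.545000, 3.280000]
Iteration 2:
  c_2 = (2.545000 + 3.280000)/2 = 2.912500
  f(c_2) = f(2.912500) = 0.069012
  f(a) × f(c) < 0, new interval: [2.545000, 2.912500]
Iteration 3:
  c_3 = (2.545000 + 2.912500)/2 = 2.728750
  f(c_3) = f(2.728750) = 0.003844
  f(a) × f(c) < 0, new interval: [2.545000, 2.728750]

After 3 iteration(s), the approximation is c_3 = 2.728750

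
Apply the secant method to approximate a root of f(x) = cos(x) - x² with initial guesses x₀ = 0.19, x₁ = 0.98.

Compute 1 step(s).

f(x) = cos(x) - x²
x₀ = 0.19, x₁ = 0.98

Secant formula: x_{n+1} = x_n - f(x_n)(x_n - x_{n-1})/(f(x_n) - f(x_{n-1}))

Iteration 1:
  f(0.190000) = 0.945904
  f(0.980000) = -0.403377
  x_2 = 0.980000 - (-0.403377)×(0.980000 - 0.190000)/(-0.403377 - 0.945904)
       = 0.743824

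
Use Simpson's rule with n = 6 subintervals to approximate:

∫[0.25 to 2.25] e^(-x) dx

f(x) = e^(-x)
a = 0.25, b = 2.25, n = 6
h = (b - a)/n = 0.333333

Simpson's rule: (h/3)[f(x₀) + 4f(x₁) + 2f(x₂) + ... + f(xₙ)]

x_0 = 0.2500, f(x_0) = 0.778801, coefficient = 1
x_1 = 0.5833, f(x_1) = 0.558035, coefficient = 4
x_2 = 0.9167, f(x_2) = 0.399850, coefficient = 2
x_3 = 1.2500, f(x_3) = 0.286505, coefficient = 4
x_4 = 1.5833, f(x_4) = 0.205290, coefficient = 2
x_5 = 1.9167, f(x_5) = 0.147096, coefficient = 4
x_6 = 2.2500, f(x_6) = 0.105399, coefficient = 1

I ≈ (0.333333/3) × 6.061024 = 0.673447
Exact value: 0.673402
Error: 0.000046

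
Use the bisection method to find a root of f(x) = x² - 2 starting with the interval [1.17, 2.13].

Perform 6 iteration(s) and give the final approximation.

f(x) = x² - 2
Initial interval: [1.17, 2.13]

Iteration 1:
  c_1 = (1.170000 + 2.130000)/2 = 1.650000
  f(c_1) = f(1.650000) = 0.722500
  f(a) × f(c) < 0, new interval: [1.170000, 1.650000]
Iteration 2:
  c_2 = (1.170000 + 1.650000)/2 = 1.410000
  f(c_2) = f(1.410000) = -0.011900
  f(a) × f(c) ≥ 0, new interval: [1.410000, 1.650000]
Iteration 3:
  c_3 = (1.410000 + 1.650000)/2 = 1.530000
  f(c_3) = f(1.530000) = 0.340900
  f(a) × f(c) < 0, new interval: [1.410000, 1.530000]
Iteration 4:
  c_4 = (1.410000 + 1.530000)/2 = 1.470000
  f(c_4) = f(1.470000) = 0.160900
  f(a) × f(c) < 0, new interval: [1.410000, 1.470000]
Iteration 5:
  c_5 = (1.410000 + 1.470000)/2 = 1.440000
  f(c_5) = f(1.440000) = 0.073600
  f(a) × f(c) < 0, new interval: [1.410000, 1.440000]
Iteration 6:
  c_6 = (1.410000 + 1.440000)/2 = 1.425000
  f(c_6) = f(1.425000) = 0.030625
  f(a) × f(c) < 0, new interval: [1.410000, 1.425000]

After 6 iteration(s), the approximation is c_6 = 1.425000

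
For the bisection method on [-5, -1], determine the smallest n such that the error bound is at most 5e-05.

We need (b-a)/2^n ≤ 5e-05
(-1 - (-5))/2^n ≤ 5e-05
4/2^n ≤ 5e-05
2^n ≥ 80000
n ≥ log₂(80000) = 16.29
n ≥ 17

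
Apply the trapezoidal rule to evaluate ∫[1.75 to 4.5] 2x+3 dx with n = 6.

f(x) = 2x+3
a = 1.75, b = 4.5, n = 6
h = (b - a)/n = 0.458333

Trapezoidal rule: (h/2)[f(x₀) + 2f(x₁) + 2f(x₂) + ... + f(xₙ)]

x_0 = 1.7500, f(x_0) = 6.500000, coefficient = 1
x_1 = 2.2083, f(x_1) = 7.416667, coefficient = 2
x_2 = 2.6667, f(x_2) = 8.333333, coefficient = 2
x_3 = 3.1250, f(x_3) = 9.250000, coefficient = 2
x_4 = 3.5833, f(x_4) = 10.166667, coefficient = 2
x_5 = 4.0417, f(x_5) = 11.083333, coefficient = 2
x_6 = 4.5000, f(x_6) = 12.000000, coefficient = 1

I ≈ (0.458333/2) × 111.000000 = 25.437500
Exact value: 25.437500
Error: 0.000000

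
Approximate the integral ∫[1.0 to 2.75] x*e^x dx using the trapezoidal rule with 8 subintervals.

f(x) = x*e^x
a = 1.0, b = 2.75, n = 8
h = (b - a)/n = 0.218750

Trapezoidal rule: (h/2)[f(x₀) + 2f(x₁) + 2f(x₂) + ... + f(xₙ)]

x_0 = 1.0000, f(x_0) = 2.718282, coefficient = 1
x_1 = 1.2188, f(x_1) = 4.122978, coefficient = 2
x_2 = 1.4375, f(x_2) = 6.052101, coefficient = 2
x_3 = 1.6562, f(x_3) = 8.678130, coefficient = 2
x_4 = 1.8750, f(x_4) = 12.226536, coefficient = 2
x_5 = 2.0938, f(x_5) = 16.991390, coefficient = 2
x_6 = 2.3125, f(x_6) = 23.355423, coefficient = 2
x_7 = 2.5312, f(x_7) = 31.815807, coefficient = 2
x_8 = 2.7500, f(x_8) = 43.017238, coefficient = 1

I ≈ (0.218750/2) × 252.220248 = 27.586590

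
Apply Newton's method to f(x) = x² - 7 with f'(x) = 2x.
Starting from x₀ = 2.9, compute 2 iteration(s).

f(x) = x² - 7
f'(x) = 2x
x₀ = 2.9

Newton-Raphson formula: x_{n+1} = x_n - f(x_n)/f'(x_n)

Iteration 1:
  f(2.900000) = 1.410000
  f'(2.900000) = 5.800000
  x_1 = 2.900000 - 1.410000/5.800000 = 2.656897
Iteration 2:
  f(2.656897) = 0.059099
  f'(2.656897) = 5.313793
  x_2 = 2.656897 - 0.059099/5.313793 = 2.645775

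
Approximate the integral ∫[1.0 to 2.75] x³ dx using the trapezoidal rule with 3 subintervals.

f(x) = x³
a = 1.0, b = 2.75, n = 3
h = (b - a)/n = 0.583333

Trapezoidal rule: (h/2)[f(x₀) + 2f(x₁) + 2f(x₂) + ... + f(xₙ)]

x_0 = 1.0000, f(x_0) = 1.000000, coefficient = 1
x_1 = 1.5833, f(x_1) = 3.969329, coefficient = 2
x_2 = 2.1667, f(x_2) = 10.171296, coefficient = 2
x_3 = 2.7500, f(x_3) = 20.796875, coefficient = 1

I ≈ (0.583333/2) × 50.078125 = 14.606120
Exact value: 14.047852
Error: 0.558268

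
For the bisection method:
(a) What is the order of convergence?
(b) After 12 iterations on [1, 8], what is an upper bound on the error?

(a) Bisection has linear (order 1) convergence; the error is halved each step.

(b) Error bound = (b-a)/2^n = (8 - 1)/2^{12}
    = 7/2^{12}

(a) 1 (linear); (b) error ≤ 1.71e-03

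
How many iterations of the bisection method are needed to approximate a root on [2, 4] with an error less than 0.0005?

We need (b-a)/2^n ≤ 0.0005
(4 - 2)/2^n ≤ 0.0005
2/2^n ≤ 0.0005
2^n ≥ 4000
n ≥ log₂(4000) = 11.97
n ≥ 12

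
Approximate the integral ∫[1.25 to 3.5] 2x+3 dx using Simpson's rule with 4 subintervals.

f(x) = 2x+3
a = 1.25, b = 3.5, n = 4
h = (b - a)/n = 0.562500

Simpson's rule: (h/3)[f(x₀) + 4f(x₁) + 2f(x₂) + ... + f(xₙ)]

x_0 = 1.2500, f(x_0) = 5.500000, coefficient = 1
x_1 = 1.8125, f(x_1) = 6.625000, coefficient = 4
x_2 = 2.3750, f(x_2) = 7.750000, coefficient = 2
x_3 = 2.9375, f(x_3) = 8.875000, coefficient = 4
x_4 = 3.5000, f(x_4) = 10.000000, coefficient = 1

I ≈ (0.562500/3) × 93.000000 = 17.437500
Exact value: 17.437500
Error: 0.000000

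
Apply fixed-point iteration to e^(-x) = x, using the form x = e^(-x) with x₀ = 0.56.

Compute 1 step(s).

Equation: e^(-x) = x
Fixed-point form: x = e^(-x)
x₀ = 0.56

x_1 = g(0.560000) = 0.571209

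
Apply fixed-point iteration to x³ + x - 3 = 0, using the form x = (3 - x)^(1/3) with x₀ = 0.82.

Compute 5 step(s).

Equation: x³ + x - 3 = 0
Fixed-point form: x = (3 - x)^(1/3)
x₀ = 0.82

x_1 = g(0.820000) = 1.296638
x_2 = g(1.296638) = 1.194269
x_3 = g(1.194269) = 1.217730
x_4 = g(1.217730) = 1.212433
x_5 = g(1.212433) = 1.213633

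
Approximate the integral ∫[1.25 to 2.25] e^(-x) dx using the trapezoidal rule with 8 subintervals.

f(x) = e^(-x)
a = 1.25, b = 2.25, n = 8
h = (b - a)/n = 0.125000

Trapezoidal rule: (h/2)[f(x₀) + 2f(x₁) + 2f(x₂) + ... + f(xₙ)]

x_0 = 1.2500, f(x_0) = 0.286505, coefficient = 1
x_1 = 1.3750, f(x_1) = 0.252840, coefficient = 2
x_2 = 1.5000, f(x_2) = 0.223130, coefficient = 2
x_3 = 1.6250, f(x_3) = 0.196912, coefficient = 2
x_4 = 1.7500, f(x_4) = 0.173774, coefficient = 2
x_5 = 1.8750, f(x_5) = 0.153355, coefficient = 2
x_6 = 2.0000, f(x_6) = 0.135335, coefficient = 2
x_7 = 2.1250, f(x_7) = 0.119433, coefficient = 2
x_8 = 2.2500, f(x_8) = 0.105399, coefficient = 1

I ≈ (0.125000/2) × 2.901461 = 0.181341
Exact value: 0.181106
Error: 0.000236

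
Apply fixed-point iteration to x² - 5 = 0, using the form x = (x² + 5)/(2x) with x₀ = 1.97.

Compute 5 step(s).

Equation: x² - 5 = 0
Fixed-point form: x = (x² + 5)/(2x)
x₀ = 1.97

x_1 = g(1.970000) = 2.254036
x_2 = g(2.254036) = 2.236140
x_3 = g(2.236140) = 2.236068
x_4 = g(2.236068) = 2.236068
x_5 = g(2.236068) = 2.236068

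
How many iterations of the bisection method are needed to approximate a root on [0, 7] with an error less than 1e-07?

We need (b-a)/2^n ≤ 1e-07
(7 - 0)/2^n ≤ 1e-07
7/2^n ≤ 1e-07
2^n ≥ 70000000
n ≥ log₂(70000000) = 26.06
n ≥ 27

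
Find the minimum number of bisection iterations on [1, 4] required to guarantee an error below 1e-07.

We need (b-a)/2^n ≤ 1e-07
(4 - 1)/2^n ≤ 1e-07
3/2^n ≤ 1e-07
2^n ≥ 30000000
n ≥ log₂(30000000) = 24.84
n ≥ 25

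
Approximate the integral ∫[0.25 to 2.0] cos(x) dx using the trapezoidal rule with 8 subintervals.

f(x) = cos(x)
a = 0.25, b = 2.0, n = 8
h = (b - a)/n = 0.218750

Trapezoidal rule: (h/2)[f(x₀) + 2f(x₁) + 2f(x₂) + ... + f(xₙ)]

x_0 = 0.2500, f(x_0) = 0.968912, coefficient = 1
x_1 = 0.4688, f(x_1) = 0.892134, coefficient = 2
x_2 = 0.6875, f(x_2) = 0.772835, coefficient = 2
x_3 = 0.9062, f(x_3) = 0.616702, coefficient = 2
x_4 = 1.1250, f(x_4) = 0.431177, coefficient = 2
x_5 = 1.3438, f(x_5) = 0.225101, coefficient = 2
x_6 = 1.5625, f(x_6) = 0.008296, coefficient = 2
x_7 = 1.7812, f(x_7) = -0.208904, coefficient = 2
x_8 = 2.0000, f(x_8) = -0.416147, coefficient = 1

I ≈ (0.218750/2) × 6.027447 = 0.659252
Exact value: 0.661893
Error: 0.002641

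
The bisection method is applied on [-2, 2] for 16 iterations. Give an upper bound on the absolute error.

Bisection error bound: |error| ≤ (b-a)/2^n
|error| ≤ (2 - (-2))/2^16 = 4/2^16
|error| ≤ 0.0000610352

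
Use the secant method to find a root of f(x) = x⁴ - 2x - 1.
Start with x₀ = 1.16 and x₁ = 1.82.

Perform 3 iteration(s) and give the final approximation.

f(x) = x⁴ - 2x - 1
x₀ = 1.16, x₁ = 1.82

Secant formula: x_{n+1} = x_n - f(x_n)(x_n - x_{n-1})/(f(x_n) - f(x_{n-1}))

Iteration 1:
  f(1.160000) = -1.509361
  f(1.820000) = 6.331994
  x_2 = 1.820000 - 6.331994×(1.820000 - 1.160000)/(6.331994 - (-1.509361))
       = 1.287042
Iteration 2:
  f(1.820000) = 6.331994
  f(1.287042) = -0.830170
  x_3 = 1.287042 - (-0.830170)×(1.287042 - 1.820000)/(-0.830170 - 6.331994)
       = 1.348817
Iteration 3:
  f(1.287042) = -0.830170
  f(1.348817) = -0.387754
  x_4 = 1.348817 - (-0.387754)×(1.348817 - 1.287042)/(-0.387754 - (-0.830170))
       = 1.402960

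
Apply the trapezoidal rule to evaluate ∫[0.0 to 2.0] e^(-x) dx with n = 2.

f(x) = e^(-x)
a = 0.0, b = 2.0, n = 2
h = (b - a)/n = 1.000000

Trapezoidal rule: (h/2)[f(x₀) + 2f(x₁) + 2f(x₂) + ... + f(xₙ)]

x_0 = 0.0000, f(x_0) = 1.000000, coefficient = 1
x_1 = 1.0000, f(x_1) = 0.367879, coefficient = 2
x_2 = 2.0000, f(x_2) = 0.135335, coefficient = 1

I ≈ (1.000000/2) × 1.871094 = 0.935547
Exact value: 0.864665
Error: 0.070882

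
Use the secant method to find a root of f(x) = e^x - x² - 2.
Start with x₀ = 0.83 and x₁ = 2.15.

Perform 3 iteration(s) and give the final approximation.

f(x) = e^x - x² - 2
x₀ = 0.83, x₁ = 2.15

Secant formula: x_{n+1} = x_n - f(x_n)(x_n - x_{n-1})/(f(x_n) - f(x_{n-1}))

Iteration 1:
  f(0.830000) = -0.395581
  f(2.150000) = 1.962358
  x_2 = 2.150000 - 1.962358×(2.150000 - 0.830000)/(1.962358 - (-0.395581))
       = 1.051451
Iteration 2:
  f(2.150000) = 1.962358
  f(1.051451) = -0.243749
  x_3 = 1.051451 - (-0.243749)×(1.051451 - 2.150000)/(-0.243749 - 1.962358)
       = 1.172827
Iteration 3:
  f(1.051451) = -0.243749
  f(1.172827) = -0.144409
  x_4 = 1.172827 - (-0.144409)×(1.172827 - 1.051451)/(-0.144409 - (-0.243749))
       = 1.349270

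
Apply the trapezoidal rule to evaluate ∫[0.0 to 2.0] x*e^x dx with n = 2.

f(x) = x*e^x
a = 0.0, b = 2.0, n = 2
h = (b - a)/n = 1.000000

Trapezoidal rule: (h/2)[f(x₀) + 2f(x₁) + 2f(x₂) + ... + f(xₙ)]

x_0 = 0.0000, f(x_0) = 0.000000, coefficient = 1
x_1 = 1.0000, f(x_1) = 2.718282, coefficient = 2
x_2 = 2.0000, f(x_2) = 14.778112, coefficient = 1

I ≈ (1.000000/2) × 20.214676 = 10.107338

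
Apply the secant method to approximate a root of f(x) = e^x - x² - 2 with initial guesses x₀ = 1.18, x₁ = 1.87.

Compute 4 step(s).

f(x) = e^x - x² - 2
x₀ = 1.18, x₁ = 1.87

Secant formula: x_{n+1} = x_n - f(x_n)(x_n - x_{n-1})/(f(x_n) - f(x_{n-1}))

Iteration 1:
  f(1.180000) = -0.138026
  f(1.870000) = 0.991396
  x_2 = 1.870000 - 0.991396×(1.870000 - 1.180000)/(0.991396 - (-0.138026))
       = 1.264324
Iteration 2:
  f(1.870000) = 0.991396
  f(1.264324) = -0.057816
  x_3 = 1.264324 - (-0.057816)×(1.264324 - 1.870000)/(-0.057816 - 0.991396)
       = 1.297700
Iteration 3:
  f(1.264324) = -0.057816
  f(1.297700) = -0.023158
  x_4 = 1.297700 - (-0.023158)×(1.297700 - 1.264324)/(-0.023158 - (-0.057816))
       = 1.320001
Iteration 4:
  f(1.297700) = -0.023158
  f(1.320001) = 0.001023
  x_5 = 1.320001 - 0.001023×(1.320001 - 1.297700)/(0.001023 - (-0.023158))
       = 1.319058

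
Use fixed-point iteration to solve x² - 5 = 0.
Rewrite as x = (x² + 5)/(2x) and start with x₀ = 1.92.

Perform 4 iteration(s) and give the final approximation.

Equation: x² - 5 = 0
Fixed-point form: x = (x² + 5)/(2x)
x₀ = 1.92

x_1 = g(1.920000) = 2.262083
x_2 = g(2.262083) = 2.236218
x_3 = g(2.236218) = 2.236068
x_4 = g(2.236068) = 2.236068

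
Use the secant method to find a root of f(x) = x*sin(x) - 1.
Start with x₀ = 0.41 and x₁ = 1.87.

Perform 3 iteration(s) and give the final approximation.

f(x) = x*sin(x) - 1
x₀ = 0.41, x₁ = 1.87

Secant formula: x_{n+1} = x_n - f(x_n)(x_n - x_{n-1})/(f(x_n) - f(x_{n-1}))

Iteration 1:
  f(0.410000) = -0.836570
  f(1.870000) = 0.786919
  x_2 = 1.870000 - 0.786919×(1.870000 - 0.410000)/(0.786919 - (-0.836570))
       = 1.162326
Iteration 2:
  f(1.870000) = 0.786919
  f(1.162326) = 0.066700
  x_3 = 1.162326 - 0.066700×(1.162326 - 1.870000)/(0.066700 - 0.786919)
       = 1.096787
Iteration 3:
  f(1.162326) = 0.066700
  f(1.096787) = -0.024139
  x_4 = 1.096787 - (-0.024139)×(1.096787 - 1.162326)/(-0.024139 - 0.066700)
       = 1.114203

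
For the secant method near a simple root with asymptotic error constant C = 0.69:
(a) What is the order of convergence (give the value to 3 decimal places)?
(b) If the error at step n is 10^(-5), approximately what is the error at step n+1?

(a) Secant method has superlinear convergence with order φ = (1+√5)/2 ≈ 1.618.
    This means |e_{n+1}| ≈ C|e_n|^1.618.

(b) With |e_n| = 10^(-5) and C = 0.69:
    |e_{n+1}| ≈ 0.69 × (10^(-5))^1.618 = 0.69 × 10^(-8.09)

(a) ≈ 1.618 (golden ratio); (b) |e_{n+1}| ≈ 5.606e-09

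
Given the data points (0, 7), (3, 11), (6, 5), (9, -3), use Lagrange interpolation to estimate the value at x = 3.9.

Lagrange interpolation formula:
P(x) = Σ yᵢ × Lᵢ(x)
where Lᵢ(x) = Π_{j≠i} (x - xⱼ)/(xᵢ - xⱼ)

L_0(3.9) = (3.9 - 3)/(0 - 3) × (3.9 - 6)/(0 - 6) × (3.9 - 9)/(0 - 9) = -0.059500
L_1(3.9) = (3.9 - 0)/(3 - 0) × (3.9 - 6)/(3 - 6) × (3.9 - 9)/(3 - 9) = 0.773500
L_2(3.9) = (3.9 - 0)/(6 - 0) × (3.9 - 3)/(6 - 3) × (3.9 - 9)/(6 - 9) = 0.331500
L_3(3.9) = (3.9 - 0)/(9 - 0) × (3.9 - 3)/(9 - 3) × (3.9 - 6)/(9 - 6) = -0.045500

P(3.9) = 7×L_0(3.9) + 11×L_1(3.9) + 5×L_2(3.9) + (-3)×L_3(3.9)
P(3.9) = 9.886000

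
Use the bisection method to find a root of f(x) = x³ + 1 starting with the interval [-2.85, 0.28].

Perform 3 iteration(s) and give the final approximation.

f(x) = x³ + 1
Initial interval: [-2.85, 0.28]

Iteration 1:
  c_1 = (-2.850000 + 0.280000)/2 = -1.285000
  f(c_1) = f(-1.285000) = -1.121824
  f(a) × f(c) ≥ 0, new interval: [-1.285000, 0.280000]
Iteration 2:
  c_2 = (-1.285000 + 0.280000)/2 = -0.502500
  f(c_2) = f(-0.502500) = 0.873116
  f(a) × f(c) < 0, new interval: [-1.285000, -0.502500]
Iteration 3:
  c_3 = (-1.285000 + (-0.502500))/2 = -0.893750
  f(c_3) = f(-0.893750) = 0.286082
  f(a) × f(c) < 0, new interval: [-1.285000, -0.893750]

After 3 iteration(s), the approximation is c_3 = -0.893750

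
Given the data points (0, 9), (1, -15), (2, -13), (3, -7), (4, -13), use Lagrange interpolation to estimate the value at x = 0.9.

Lagrange interpolation formula:
P(x) = Σ yᵢ × Lᵢ(x)
where Lᵢ(x) = Π_{j≠i} (x - xⱼ)/(xᵢ - xⱼ)

L_0(0.9) = (0.9 - 1)/(0 - 1) × (0.9 - 2)/(0 - 2) × (0.9 - 3)/(0 - 3) × (0.9 - 4)/(0 - 4) = 0.029837
L_1(0.9) = (0.9 - 0)/(1 - 0) × (0.9 - 2)/(1 - 2) × (0.9 - 3)/(1 - 3) × (0.9 - 4)/(1 - 4) = 1.074150
L_2(0.9) = (0.9 - 0)/(2 - 0) × (0.9 - 1)/(2 - 1) × (0.9 - 3)/(2 - 3) × (0.9 - 4)/(2 - 4) = -0.146475
L_3(0.9) = (0.9 - 0)/(3 - 0) × (0.9 - 1)/(3 - 1) × (0.9 - 2)/(3 - 2) × (0.9 - 4)/(3 - 4) = 0.051150
L_4(0.9) = (0.9 - 0)/(4 - 0) × (0.9 - 1)/(4 - 1) × (0.9 - 2)/(4 - 2) × (0.9 - 3)/(4 - 3) = -0.008662

P(0.9) = 9×L_0(0.9) + (-15)×L_1(0.9) + (-13)×L_2(0.9) + (-7)×L_3(0.9) + (-13)×L_4(0.9)
P(0.9) = -14.184975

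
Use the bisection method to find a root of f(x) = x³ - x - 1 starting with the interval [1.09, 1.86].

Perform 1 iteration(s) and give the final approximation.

f(x) = x³ - x - 1
Initial interval: [1.09, 1.86]

Iteration 1:
  c_1 = (1.090000 + 1.860000)/2 = 1.475000
  f(c_1) = f(1.475000) = 0.734047
  f(a) × f(c) < 0, new interval: [1.090000, 1.475000]

After 1 iteration(s), the approximation is c_1 = 1.475000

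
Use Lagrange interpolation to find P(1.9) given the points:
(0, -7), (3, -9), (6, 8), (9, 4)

Lagrange interpolation formula:
P(x) = Σ yᵢ × Lᵢ(x)
where Lᵢ(x) = Π_{j≠i} (x - xⱼ)/(xᵢ - xⱼ)

L_0(1.9) = (1.9 - 3)/(0 - 3) × (1.9 - 6)/(0 - 6) × (1.9 - 9)/(0 - 9) = 0.197660
L_1(1.9) = (1.9 - 0)/(3 - 0) × (1.9 - 6)/(3 - 6) × (1.9 - 9)/(3 - 9) = 1.024241
L_2(1.9) = (1.9 - 0)/(6 - 0) × (1.9 - 3)/(6 - 3) × (1.9 - 9)/(6 - 9) = -0.274796
L_3(1.9) = (1.9 - 0)/(9 - 0) × (1.9 - 3)/(9 - 3) × (1.9 - 6)/(9 - 6) = 0.052895

P(1.9) = (-7)×L_0(1.9) + (-9)×L_1(1.9) + 8×L_2(1.9) + 4×L_3(1.9)
P(1.9) = -12.588580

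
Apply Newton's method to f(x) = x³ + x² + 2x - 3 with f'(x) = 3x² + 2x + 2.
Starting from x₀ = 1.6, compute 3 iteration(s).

f(x) = x³ + x² + 2x - 3
f'(x) = 3x² + 2x + 2
x₀ = 1.6

Newton-Raphson formula: x_{n+1} = x_n - f(x_n)/f'(x_n)

Iteration 1:
  f(1.600000) = 6.856000
  f'(1.600000) = 12.880000
  x_1 = 1.600000 - 6.856000/12.880000 = 1.067702
Iteration 2:
  f(1.067702) = 1.492558
  f'(1.067702) = 7.555366
  x_2 = 1.067702 - 1.492558/7.555366 = 0.870153
Iteration 3:
  f(0.870153) = 0.156320
  f'(0.870153) = 6.011801
  x_3 = 0.870153 - 0.156320/6.011801 = 0.844150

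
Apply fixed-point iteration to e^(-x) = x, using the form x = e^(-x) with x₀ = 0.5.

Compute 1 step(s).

Equation: e^(-x) = x
Fixed-point form: x = e^(-x)
x₀ = 0.5

x_1 = g(0.500000) = 0.606531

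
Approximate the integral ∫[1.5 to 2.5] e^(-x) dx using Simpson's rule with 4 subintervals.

f(x) = e^(-x)
a = 1.5, b = 2.5, n = 4
h = (b - a)/n = 0.250000

Simpson's rule: (h/3)[f(x₀) + 4f(x₁) + 2f(x₂) + ... + f(xₙ)]

x_0 = 1.5000, f(x_0) = 0.223130, coefficient = 1
x_1 = 1.7500, f(x_1) = 0.173774, coefficient = 4
x_2 = 2.0000, f(x_2) = 0.135335, coefficient = 2
x_3 = 2.2500, f(x_3) = 0.105399, coefficient = 4
x_4 = 2.5000, f(x_4) = 0.082085, coefficient = 1

I ≈ (0.250000/3) × 1.692578 = 0.141048
Exact value: 0.141045
Error: 0.000003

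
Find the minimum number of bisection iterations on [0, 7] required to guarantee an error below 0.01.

We need (b-a)/2^n ≤ 0.01
(7 - 0)/2^n ≤ 0.01
7/2^n ≤ 0.01
2^n ≥ 700
n ≥ log₂(700) = 9.45
n ≥ 10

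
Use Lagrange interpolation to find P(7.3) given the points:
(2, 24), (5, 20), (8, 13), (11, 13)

Lagrange interpolation formula:
P(x) = Σ yᵢ × Lᵢ(x)
where Lᵢ(x) = Π_{j≠i} (x - xⱼ)/(xᵢ - xⱼ)

L_0(7.3) = (7.3 - 5)/(2 - 5) × (7.3 - 8)/(2 - 8) × (7.3 - 11)/(2 - 11) = -0.036772
L_1(7.3) = (7.3 - 2)/(5 - 2) × (7.3 - 8)/(5 - 8) × (7.3 - 11)/(5 - 11) = 0.254204
L_2(7.3) = (7.3 - 2)/(8 - 2) × (7.3 - 5)/(8 - 5) × (7.3 - 11)/(8 - 11) = 0.835241
L_3(7.3) = (7.3 - 2)/(11 - 2) × (7.3 - 5)/(11 - 5) × (7.3 - 8)/(11 - 8) = -0.052673

P(7.3) = 24×L_0(7.3) + 20×L_1(7.3) + 13×L_2(7.3) + 13×L_3(7.3)
P(7.3) = 14.374938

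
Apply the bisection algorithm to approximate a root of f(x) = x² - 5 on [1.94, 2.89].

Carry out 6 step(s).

f(x) = x² - 5
Initial interval: [1.94, 2.89]

Iteration 1:
  c_1 = (1.940000 + 2.890000)/2 = 2.415000
  f(c_1) = f(2.415000) = 0.832225
  f(a) × f(c) < 0, new interval: [1.940000, 2.415000]
Iteration 2:
  c_2 = (1.940000 + 2.415000)/2 = 2.177500
  f(c_2) = f(2.177500) = -0.258494
  f(a) × f(c) ≥ 0, new interval: [2.177500, 2.415000]
Iteration 3:
  c_3 = (2.177500 + 2.415000)/2 = 2.296250
  f(c_3) = f(2.296250) = 0.272764
  f(a) × f(c) < 0, new interval: [2.177500, 2.296250]
Iteration 4:
  c_4 = (2.177500 + 2.296250)/2 = 2.236875
  f(c_4) = f(2.236875) = 0.003610
  f(a) × f(c) < 0, new interval: [2.177500, 2.236875]
Iteration 5:
  c_5 = (2.177500 + 2.236875)/2 = 2.207188
  f(c_5) = f(2.207188) = -0.128323
  f(a) × f(c) ≥ 0, new interval: [2.207188, 2.236875]
Iteration 6:
  c_6 = (2.207188 + 2.236875)/2 = 2.222031
  f(c_6) = f(2.222031) = -0.062577
  f(a) × f(c) ≥ 0, new interval: [2.222031, 2.236875]

After 6 iteration(s), the approximation is c_6 = 2.222031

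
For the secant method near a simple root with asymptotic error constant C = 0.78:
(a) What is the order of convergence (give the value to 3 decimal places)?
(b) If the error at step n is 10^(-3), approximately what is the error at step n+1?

(a) Secant method has superlinear convergence with order φ = (1+√5)/2 ≈ 1.618.
    This means |e_{n+1}| ≈ C|e_n|^1.618.

(b) With |e_n| = 10^(-3) and C = 0.78:
    |e_{n+1}| ≈ 0.78 × (10^(-3))^1.618 = 0.78 × 10^(-4.85)

(a) ≈ 1.618 (golden ratio); (b) |e_{n+1}| ≈ 1.091e-05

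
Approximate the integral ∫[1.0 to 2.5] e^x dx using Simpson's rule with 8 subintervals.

f(x) = e^x
a = 1.0, b = 2.5, n = 8
h = (b - a)/n = 0.187500

Simpson's rule: (h/3)[f(x₀) + 4f(x₁) + 2f(x₂) + ... + f(xₙ)]

x_0 = 1.0000, f(x_0) = 2.718282, coefficient = 1
x_1 = 1.1875, f(x_1) = 3.278874, coefficient = 4
x_2 = 1.3750, f(x_2) = 3.955077, coefficient = 2
x_3 = 1.5625, f(x_3) = 4.770733, coefficient = 4
x_4 = 1.7500, f(x_4) = 5.754603, coefficient = 2
x_5 = 1.9375, f(x_5) = 6.941376, coefficient = 4
x_6 = 2.1250, f(x_6) = 8.372897, coefficient = 2
x_7 = 2.3125, f(x_7) = 10.099642, coefficient = 4
x_8 = 2.5000, f(x_8) = 12.182494, coefficient = 1

I ≈ (0.187500/3) × 151.428430 = 9.464277
Exact value: 9.464212
Error: 0.000065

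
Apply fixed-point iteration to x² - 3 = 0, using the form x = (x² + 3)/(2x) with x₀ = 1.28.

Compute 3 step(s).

Equation: x² - 3 = 0
Fixed-point form: x = (x² + 3)/(2x)
x₀ = 1.28

x_1 = g(1.280000) = 1.811875
x_2 = g(1.811875) = 1.733809
x_3 = g(1.733809) = 1.732052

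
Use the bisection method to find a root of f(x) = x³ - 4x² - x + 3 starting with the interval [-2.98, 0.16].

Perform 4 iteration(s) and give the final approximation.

f(x) = x³ - 4x² - x + 3
Initial interval: [-2.98, 0.16]

Iteration 1:
  c_1 = (-2.980000 + 0.160000)/2 = -1.410000
  f(c_1) = f(-1.410000) = -6.345621
  f(a) × f(c) ≥ 0, new interval: [-1.410000, 0.160000]
Iteration 2:
  c_2 = (-1.410000 + 0.160000)/2 = -0.625000
  f(c_2) = f(-0.625000) = 1.818359
  f(a) × f(c) < 0, new interval: [-1.410000, -0.625000]
Iteration 3:
  c_3 = (-1.410000 + (-0.625000))/2 = -1.017500
  f(c_3) = f(-1.017500) = -1.177149
  f(a) × f(c) ≥ 0, new interval: [-1.017500, -0.625000]
Iteration 4:
  c_4 = (-1.017500 + (-0.625000))/2 = -0.821250
  f(c_4) = f(-0.821250) = 0.569550
  f(a) × f(c) < 0, new interval: [-1.017500, -0.821250]

After 4 iteration(s), the approximation is c_4 = -0.821250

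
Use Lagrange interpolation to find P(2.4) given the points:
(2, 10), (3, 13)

Lagrange interpolation formula:
P(x) = Σ yᵢ × Lᵢ(x)
where Lᵢ(x) = Π_{j≠i} (x - xⱼ)/(xᵢ - xⱼ)

L_0(2.4) = (2.4 - 3)/(2 - 3) = 0.600000
L_1(2.4) = (2.4 - 2)/(3 - 2) = 0.400000

P(2.4) = 10×L_0(2.4) + 13×L_1(2.4)
P(2.4) = 11.200000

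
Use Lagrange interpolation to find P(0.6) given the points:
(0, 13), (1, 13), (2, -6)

Lagrange interpolation formula:
P(x) = Σ yᵢ × Lᵢ(x)
where Lᵢ(x) = Π_{j≠i} (x - xⱼ)/(xᵢ - xⱼ)

L_0(0.6) = (0.6 - 1)/(0 - 1) × (0.6 - 2)/(0 - 2) = 0.280000
L_1(0.6) = (0.6 - 0)/(1 - 0) × (0.6 - 2)/(1 - 2) = 0.840000
L_2(0.6) = (0.6 - 0)/(2 - 0) × (0.6 - 1)/(2 - 1) = -0.120000

P(0.6) = 13×L_0(0.6) + 13×L_1(0.6) + (-6)×L_2(0.6)
P(0.6) = 15.280000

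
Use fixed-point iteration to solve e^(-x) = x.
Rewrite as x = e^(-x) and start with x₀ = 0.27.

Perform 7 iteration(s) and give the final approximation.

Equation: e^(-x) = x
Fixed-point form: x = e^(-x)
x₀ = 0.27

x_1 = g(0.270000) = 0.763379
x_2 = g(0.763379) = 0.466089
x_3 = g(0.466089) = 0.627452
x_4 = g(0.627452) = 0.533951
x_5 = g(0.533951) = 0.586284
x_6 = g(0.586284) = 0.556391
x_7 = g(0.556391) = 0.573274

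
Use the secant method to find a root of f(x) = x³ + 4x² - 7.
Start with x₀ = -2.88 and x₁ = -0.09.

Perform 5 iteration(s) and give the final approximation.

f(x) = x³ + 4x² - 7
x₀ = -2.88, x₁ = -0.09

Secant formula: x_{n+1} = x_n - f(x_n)(x_n - x_{n-1})/(f(x_n) - f(x_{n-1}))

Iteration 1:
  f(-2.880000) = 2.289728
  f(-0.090000) = -6.968329
  x_2 = -0.090000 - (-6.968329)×(-0.090000 - (-2.880000))/(-6.968329 - 2.289728)
       = -2.189970
Iteration 2:
  f(-0.090000) = -6.968329
  f(-2.189970) = 1.680846
  x_3 = -2.189970 - 1.680846×(-2.189970 - (-0.090000))/(1.680846 - (-6.968329))
       = -1.781870
Iteration 3:
  f(-2.189970) = 1.680846
  f(-1.781870) = 0.042697
  x_4 = -1.781870 - 0.042697×(-1.781870 - (-2.189970))/(0.042697 - 1.680846)
       = -1.771233
Iteration 4:
  f(-1.781870) = 0.042697
  f(-1.771233) = -0.007764
  x_5 = -1.771233 - (-0.007764)×(-1.771233 - (-1.781870))/(-0.007764 - 0.042697)
       = -1.772870
Iteration 5:
  f(-1.771233) = -0.007764
  f(-1.772870) = 0.000020
  x_6 = -1.772870 - 0.000020×(-1.772870 - (-1.771233))/(0.000020 - (-0.007764))
       = -1.772866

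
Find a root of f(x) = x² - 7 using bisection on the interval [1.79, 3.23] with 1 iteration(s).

f(x) = x² - 7
Initial interval: [1.79, 3.23]

Iteration 1:
  c_1 = (1.790000 + 3.230000)/2 = 2.510000
  f(c_1) = f(2.510000) = -0.699900
  f(a) × f(c) ≥ 0, new interval: [2.510000, 3.230000]

After 1 iteration(s), the approximation is c_1 = 2.510000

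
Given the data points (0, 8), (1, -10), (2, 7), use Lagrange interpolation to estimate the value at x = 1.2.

Lagrange interpolation formula:
P(x) = Σ yᵢ × Lᵢ(x)
where Lᵢ(x) = Π_{j≠i} (x - xⱼ)/(xᵢ - xⱼ)

L_0(1.2) = (1.2 - 1)/(0 - 1) × (1.2 - 2)/(0 - 2) = -0.080000
L_1(1.2) = (1.2 - 0)/(1 - 0) × (1.2 - 2)/(1 - 2) = 0.960000
L_2(1.2) = (1.2 - 0)/(2 - 0) × (1.2 - 1)/(2 - 1) = 0.120000

P(1.2) = 8×L_0(1.2) + (-10)×L_1(1.2) + 7×L_2(1.2)
P(1.2) = -9.400000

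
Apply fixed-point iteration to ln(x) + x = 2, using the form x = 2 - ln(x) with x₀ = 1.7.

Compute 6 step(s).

Equation: ln(x) + x = 2
Fixed-point form: x = 2 - ln(x)
x₀ = 1.7

x_1 = g(1.700000) = 1.469372
x_2 = g(1.469372) = 1.615165
x_3 = g(1.615165) = 1.520563
x_4 = g(1.520563) = 1.580919
x_5 = g(1.580919) = 1.541993
x_6 = g(1.541993) = 1.566924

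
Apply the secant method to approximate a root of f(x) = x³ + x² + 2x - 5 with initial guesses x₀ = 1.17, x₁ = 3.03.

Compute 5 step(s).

f(x) = x³ + x² + 2x - 5
x₀ = 1.17, x₁ = 3.03

Secant formula: x_{n+1} = x_n - f(x_n)(x_n - x_{n-1})/(f(x_n) - f(x_{n-1}))

Iteration 1:
  f(1.170000) = 0.310513
  f(3.030000) = 38.059027
  x_2 = 3.030000 - 38.059027×(3.030000 - 1.170000)/(38.059027 - 0.310513)
       = 1.154700
Iteration 2:
  f(3.030000) = 38.059027
  f(1.154700) = 0.182330
  x_3 = 1.154700 - 0.182330×(1.154700 - 3.030000)/(0.182330 - 38.059027)
       = 1.145673
Iteration 3:
  f(1.154700) = 0.182330
  f(1.145673) = 0.107682
  x_4 = 1.145673 - 0.107682×(1.145673 - 1.154700)/(0.107682 - 0.182330)
       = 1.132651
Iteration 4:
  f(1.145673) = 0.107682
  f(1.132651) = 0.001273
  x_5 = 1.132651 - 0.001273×(1.132651 - 1.145673)/(0.001273 - 0.107682)
       = 1.132495
Iteration 5:
  f(1.132651) = 0.001273
  f(1.132495) = 0.000009
  x_6 = 1.132495 - 0.000009×(1.132495 - 1.132651)/(0.000009 - 0.001273)
       = 1.132494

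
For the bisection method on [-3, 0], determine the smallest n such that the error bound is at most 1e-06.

We need (b-a)/2^n ≤ 1e-06
(0 - (-3))/2^n ≤ 1e-06
3/2^n ≤ 1e-06
2^n ≥ 3000000
n ≥ log₂(3000000) = 21.52
n ≥ 22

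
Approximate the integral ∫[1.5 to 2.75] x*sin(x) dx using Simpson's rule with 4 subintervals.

f(x) = x*sin(x)
a = 1.5, b = 2.75, n = 4
h = (b - a)/n = 0.312500

Simpson's rule: (h/3)[f(x₀) + 4f(x₁) + 2f(x₂) + ... + f(xₙ)]

x_0 = 1.5000, f(x_0) = 1.496242, coefficient = 1
x_1 = 1.8125, f(x_1) = 1.759814, coefficient = 4
x_2 = 2.1250, f(x_2) = 1.806930, coefficient = 2
x_3 = 2.4375, f(x_3) = 1.577897, coefficient = 4
x_4 = 2.7500, f(x_4) = 1.049568, coefficient = 1

I ≈ (0.312500/3) × 19.510513 = 2.032345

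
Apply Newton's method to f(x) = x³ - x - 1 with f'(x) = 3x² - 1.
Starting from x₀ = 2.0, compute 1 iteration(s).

f(x) = x³ - x - 1
f'(x) = 3x² - 1
x₀ = 2.0

Newton-Raphson formula: x_{n+1} = x_n - f(x_n)/f'(x_n)

Iteration 1:
  f(2.000000) = 5.000000
  f'(2.000000) = 11.000000
  x_1 = 2.000000 - 5.000000/11.000000 = 1.545455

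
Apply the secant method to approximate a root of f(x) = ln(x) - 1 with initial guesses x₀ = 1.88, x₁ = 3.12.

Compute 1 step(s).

f(x) = ln(x) - 1
x₀ = 1.88, x₁ = 3.12

Secant formula: x_{n+1} = x_n - f(x_n)(x_n - x_{n-1})/(f(x_n) - f(x_{n-1}))

Iteration 1:
  f(1.880000) = -0.368728
  f(3.120000) = 0.137833
  x_2 = 3.120000 - 0.137833×(3.120000 - 1.880000)/(0.137833 - (-0.368728))
       = 2.782602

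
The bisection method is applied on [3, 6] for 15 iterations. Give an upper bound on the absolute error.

Bisection error bound: |error| ≤ (b-a)/2^n
|error| ≤ (6 - 3)/2^15 = 3/2^15
|error| ≤ 0.0000915527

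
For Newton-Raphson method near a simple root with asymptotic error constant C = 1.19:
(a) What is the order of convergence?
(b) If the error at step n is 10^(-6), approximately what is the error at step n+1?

(a) Newton-Raphson has quadratic (order 2) convergence near simple roots.
    This means |e_{n+1}| ≈ C|e_n|².

(b) With |e_n| = 10^(-6) and C = 1.19:
    |e_{n+1}| ≈ 1.19 × (10^(-6))² = 1.19 × 10^(-12)

(a) 2 (quadratic); (b) |e_{n+1}| ≈ 1.190e-12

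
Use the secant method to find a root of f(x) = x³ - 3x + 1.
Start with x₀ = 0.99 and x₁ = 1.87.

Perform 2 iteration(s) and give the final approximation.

f(x) = x³ - 3x + 1
x₀ = 0.99, x₁ = 1.87

Secant formula: x_{n+1} = x_n - f(x_n)(x_n - x_{n-1})/(f(x_n) - f(x_{n-1}))

Iteration 1:
  f(0.990000) = -0.999701
  f(1.870000) = 1.929203
  x_2 = 1.870000 - 1.929203×(1.870000 - 0.990000)/(1.929203 - (-0.999701))
       = 1.290364
Iteration 2:
  f(1.870000) = 1.929203
  f(1.290364) = -0.722586
  x_3 = 1.290364 - (-0.722586)×(1.290364 - 1.870000)/(-0.722586 - 1.929203)
       = 1.448309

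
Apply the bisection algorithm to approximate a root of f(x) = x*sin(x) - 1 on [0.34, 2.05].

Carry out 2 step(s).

f(x) = x*sin(x) - 1
Initial interval: [0.34, 2.05]

Iteration 1:
  c_1 = (0.340000 + 2.050000)/2 = 1.195000
  f(c_1) = f(1.195000) = 0.111608
  f(a) × f(c) < 0, new interval: [0.340000, 1.195000]
Iteration 2:
  c_2 = (0.340000 + 1.195000)/2 = 0.767500
  f(c_2) = f(0.767500) = -0.467095
  f(a) × f(c) ≥ 0, new interval: [0.767500, 1.195000]

After 2 iteration(s), the approximation is c_2 = 0.767500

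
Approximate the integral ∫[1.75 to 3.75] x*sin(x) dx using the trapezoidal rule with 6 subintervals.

f(x) = x*sin(x)
a = 1.75, b = 3.75, n = 6
h = (b - a)/n = 0.333333

Trapezoidal rule: (h/2)[f(x₀) + 2f(x₁) + 2f(x₂) + ... + f(xₙ)]

x_0 = 1.7500, f(x_0) = 1.721975, coefficient = 1
x_1 = 2.0833, f(x_1) = 1.815632, coefficient = 2
x_2 = 2.4167, f(x_2) = 1.602443, coefficient = 2
x_3 = 2.7500, f(x_3) = 1.049568, coefficient = 2
x_4 = 3.0833, f(x_4) = 0.179531, coefficient = 2
x_5 = 3.4167, f(x_5) = -0.928029, coefficient = 2
x_6 = 3.7500, f(x_6) = -2.143355, coefficient = 1

I ≈ (0.333333/2) × 7.016911 = 1.169485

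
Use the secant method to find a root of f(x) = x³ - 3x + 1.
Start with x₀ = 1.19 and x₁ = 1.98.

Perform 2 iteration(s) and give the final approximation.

f(x) = x³ - 3x + 1
x₀ = 1.19, x₁ = 1.98

Secant formula: x_{n+1} = x_n - f(x_n)(x_n - x_{n-1})/(f(x_n) - f(x_{n-1}))

Iteration 1:
  f(1.190000) = -0.884841
  f(1.980000) = 2.822392
  x_2 = 1.980000 - 2.822392×(1.980000 - 1.190000)/(2.822392 - (-0.884841))
       = 1.378557
Iteration 2:
  f(1.980000) = 2.822392
  f(1.378557) = -0.515835
  x_3 = 1.378557 - (-0.515835)×(1.378557 - 1.980000)/(-0.515835 - 2.822392)
       = 1.471494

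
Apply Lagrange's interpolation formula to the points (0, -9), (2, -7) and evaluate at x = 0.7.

Lagrange interpolation formula:
P(x) = Σ yᵢ × Lᵢ(x)
where Lᵢ(x) = Π_{j≠i} (x - xⱼ)/(xᵢ - xⱼ)

L_0(0.7) = (0.7 - 2)/(0 - 2) = 0.650000
L_1(0.7) = (0.7 - 0)/(2 - 0) = 0.350000

P(0.7) = (-9)×L_0(0.7) + (-7)×L_1(0.7)
P(0.7) = -8.300000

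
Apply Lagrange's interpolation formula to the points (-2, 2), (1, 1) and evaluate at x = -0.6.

Lagrange interpolation formula:
P(x) = Σ yᵢ × Lᵢ(x)
where Lᵢ(x) = Π_{j≠i} (x - xⱼ)/(xᵢ - xⱼ)

L_0(-0.6) = (-0.6 - 1)/(-2 - 1) = 0.533333
L_1(-0.6) = (-0.6 - (-2))/(1 - (-2)) = 0.466667

P(-0.6) = 2×L_0(-0.6) + 1×L_1(-0.6)
P(-0.6) = 1.533333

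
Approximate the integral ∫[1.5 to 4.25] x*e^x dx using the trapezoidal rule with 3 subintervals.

f(x) = x*e^x
a = 1.5, b = 4.25, n = 3
h = (b - a)/n = 0.916667

Trapezoidal rule: (h/2)[f(x₀) + 2f(x₁) + 2f(x₂) + ... + f(xₙ)]

x_0 = 1.5000, f(x_0) = 6.722534, coefficient = 1
x_1 = 2.4167, f(x_1) = 27.087053, coefficient = 2
x_2 = 3.3333, f(x_2) = 93.438750, coefficient = 2
x_3 = 4.2500, f(x_3) = 297.948002, coefficient = 1

I ≈ (0.916667/2) × 545.722140 = 250.122648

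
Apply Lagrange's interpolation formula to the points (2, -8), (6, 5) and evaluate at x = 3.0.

Lagrange interpolation formula:
P(x) = Σ yᵢ × Lᵢ(x)
where Lᵢ(x) = Π_{j≠i} (x - xⱼ)/(xᵢ - xⱼ)

L_0(3.0) = (3.0 - 6)/(2 - 6) = 0.750000
L_1(3.0) = (3.0 - 2)/(6 - 2) = 0.250000

P(3.0) = (-8)×L_0(3.0) + 5×L_1(3.0)
P(3.0) = -4.750000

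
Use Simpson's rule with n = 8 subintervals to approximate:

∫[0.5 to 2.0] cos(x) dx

f(x) = cos(x)
a = 0.5, b = 2.0, n = 8
h = (b - a)/n = 0.187500

Simpson's rule: (h/3)[f(x₀) + 4f(x₁) + 2f(x₂) + ... + f(xₙ)]

x_0 = 0.5000, f(x_0) = 0.877583, coefficient = 1
x_1 = 0.6875, f(x_1) = 0.772835, coefficient = 4
x_2 = 0.8750, f(x_2) = 0.640997, coefficient = 2
x_3 = 1.0625, f(x_3) = 0.486690, coefficient = 4
x_4 = 1.2500, f(x_4) = 0.315322, coefficient = 2
x_5 = 1.4375, f(x_5) = 0.132902, coefficient = 4
x_6 = 1.6250, f(x_6) = -0.054177, coefficient = 2
x_7 = 1.8125, f(x_7) = -0.239357, coefficient = 4
x_8 = 2.0000, f(x_8) = -0.416147, coefficient = 1

I ≈ (0.187500/3) × 6.877998 = 0.429875
Exact value: 0.429872
Error: 0.000003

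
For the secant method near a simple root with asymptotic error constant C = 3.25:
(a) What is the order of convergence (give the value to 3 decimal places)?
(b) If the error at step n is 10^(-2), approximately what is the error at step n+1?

(a) Secant method has superlinear convergence with order φ = (1+√5)/2 ≈ 1.618.
    This means |e_{n+1}| ≈ C|e_n|^1.618.

(b) With |e_n| = 10^(-2) and C = 3.25:
    |e_{n+1}| ≈ 3.25 × (10^(-2))^1.618 = 3.25 × 10^(-3.24)

(a) ≈ 1.618 (golden ratio); (b) |e_{n+1}| ≈ 1.887e-03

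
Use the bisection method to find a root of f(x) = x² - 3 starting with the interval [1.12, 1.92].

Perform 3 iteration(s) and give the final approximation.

f(x) = x² - 3
Initial interval: [1.12, 1.92]

Iteration 1:
  c_1 = (1.120000 + 1.920000)/2 = 1.520000
  f(c_1) = f(1.520000) = -0.689600
  f(a) × f(c) ≥ 0, new interval: [1.520000, 1.920000]
Iteration 2:
  c_2 = (1.520000 + 1.920000)/2 = 1.720000
  f(c_2) = f(1.720000) = -0.041600
  f(a) × f(c) ≥ 0, new interval: [1.720000, 1.920000]
Iteration 3:
  c_3 = (1.720000 + 1.920000)/2 = 1.820000
  f(c_3) = f(1.820000) = 0.312400
  f(a) × f(c) < 0, new interval: [1.720000, 1.820000]

After 3 iteration(s), the approximation is c_3 = 1.820000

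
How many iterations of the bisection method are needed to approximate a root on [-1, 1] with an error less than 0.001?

We need (b-a)/2^n ≤ 0.001
(1 - (-1))/2^n ≤ 0.001
2/2^n ≤ 0.001
2^n ≥ 2000
n ≥ log₂(2000) = 10.97
n ≥ 11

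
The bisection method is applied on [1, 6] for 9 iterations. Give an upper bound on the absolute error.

Bisection error bound: |error| ≤ (b-a)/2^n
|error| ≤ (6 - 1)/2^9 = 5/2^9
|error| ≤ 0.0097656250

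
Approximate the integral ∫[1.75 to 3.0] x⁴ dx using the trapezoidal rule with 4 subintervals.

f(x) = x⁴
a = 1.75, b = 3.0, n = 4
h = (b - a)/n = 0.312500

Trapezoidal rule: (h/2)[f(x₀) + 2f(x₁) + 2f(x₂) + ... + f(xₙ)]

x_0 = 1.7500, f(x_0) = 9.378906, coefficient = 1
x_1 = 2.0625, f(x_1) = 18.095718, coefficient = 2
x_2 = 2.3750, f(x_2) = 31.816650, coefficient = 2
x_3 = 2.6875, f(x_3) = 52.166763, coefficient = 2
x_4 = 3.0000, f(x_4) = 81.000000, coefficient = 1

I ≈ (0.312500/2) × 294.537170 = 46.021433
Exact value: 45.317383
Error: 0.704050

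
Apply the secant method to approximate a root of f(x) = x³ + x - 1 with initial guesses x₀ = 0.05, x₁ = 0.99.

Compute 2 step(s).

f(x) = x³ + x - 1
x₀ = 0.05, x₁ = 0.99

Secant formula: x_{n+1} = x_n - f(x_n)(x_n - x_{n-1})/(f(x_n) - f(x_{n-1}))

Iteration 1:
  f(0.050000) = -0.949875
  f(0.990000) = 0.960299
  x_2 = 0.990000 - 0.960299×(0.990000 - 0.050000)/(0.960299 - (-0.949875))
       = 0.517435
Iteration 2:
  f(0.990000) = 0.960299
  f(0.517435) = -0.344027
  x_3 = 0.517435 - (-0.344027)×(0.517435 - 0.990000)/(-0.344027 - 0.960299)
       = 0.642078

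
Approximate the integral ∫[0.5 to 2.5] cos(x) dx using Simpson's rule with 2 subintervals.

f(x) = cos(x)
a = 0.5, b = 2.5, n = 2
h = (b - a)/n = 1.000000

Simpson's rule: (h/3)[f(x₀) + 4f(x₁) + 2f(x₂) + ... + f(xₙ)]

x_0 = 0.5000, f(x_0) = 0.877583, coefficient = 1
x_1 = 1.5000, f(x_1) = 0.070737, coefficient = 4
x_2 = 2.5000, f(x_2) = -0.801144, coefficient = 1

I ≈ (1.000000/3) × 0.359388 = 0.119796
Exact value: 0.119047
Error: 0.000749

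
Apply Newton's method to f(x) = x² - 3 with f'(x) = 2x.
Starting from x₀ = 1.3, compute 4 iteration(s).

f(x) = x² - 3
f'(x) = 2x
x₀ = 1.3

Newton-Raphson formula: x_{n+1} = x_n - f(x_n)/f'(x_n)

Iteration 1:
  f(1.300000) = -1.310000
  f'(1.300000) = 2.600000
  x_1 = 1.300000 - (-1.310000)/2.600000 = 1.803846
Iteration 2:
  f(1.803846) = 0.253861
  f'(1.803846) = 3.607692
  x_2 = 1.803846 - 0.253861/3.607692 = 1.733480
Iteration 3:
  f(1.733480) = 0.004951
  f'(1.733480) = 3.466959
  x_3 = 1.733480 - 0.004951/3.466959 = 1.732051
Iteration 4:
  f(1.732051) = 0.000002
  f'(1.732051) = 3.464103
  x_4 = 1.732051 - 0.000002/3.464103 = 1.732051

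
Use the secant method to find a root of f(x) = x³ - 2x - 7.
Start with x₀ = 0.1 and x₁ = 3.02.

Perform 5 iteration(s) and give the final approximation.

f(x) = x³ - 2x - 7
x₀ = 0.1, x₁ = 3.02

Secant formula: x_{n+1} = x_n - f(x_n)(x_n - x_{n-1})/(f(x_n) - f(x_{n-1}))

Iteration 1:
  f(0.100000) = -7.199000
  f(3.020000) = 14.503608
  x_2 = 3.020000 - 14.503608×(3.020000 - 0.100000)/(14.503608 - (-7.199000))
       = 1.068597
Iteration 2:
  f(3.020000) = 14.503608
  f(1.068597) = -7.916964
  x_3 = 1.068597 - (-7.916964)×(1.068597 - 3.020000)/(-7.916964 - 14.503608)
       = 1.757660
Iteration 3:
  f(1.068597) = -7.916964
  f(1.757660) = -5.085260
  x_4 = 1.757660 - (-5.085260)×(1.757660 - 1.068597)/(-5.085260 - (-7.916964))
       = 2.995101
Iteration 4:
  f(1.757660) = -5.085260
  f(2.995101) = 13.877734
  x_5 = 2.995101 - 13.877734×(2.995101 - 1.757660)/(13.877734 - (-5.085260))
       = 2.089501
Iteration 5:
  f(2.995101) = 13.877734
  f(2.089501) = -2.056205
  x_6 = 2.089501 - (-2.056205)×(2.089501 - 2.995101)/(-2.056205 - 13.877734)
       = 2.206365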